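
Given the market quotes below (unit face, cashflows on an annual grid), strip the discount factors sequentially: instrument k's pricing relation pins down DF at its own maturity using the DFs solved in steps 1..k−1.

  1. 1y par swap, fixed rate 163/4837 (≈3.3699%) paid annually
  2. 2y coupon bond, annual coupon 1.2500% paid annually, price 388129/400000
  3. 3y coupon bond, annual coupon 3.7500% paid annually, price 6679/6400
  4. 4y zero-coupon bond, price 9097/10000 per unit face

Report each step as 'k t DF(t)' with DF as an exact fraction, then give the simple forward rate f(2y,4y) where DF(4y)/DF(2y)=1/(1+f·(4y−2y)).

1 1 4837/5000
2 2 1183/1250
3 3 9367/10000
4 4 9097/10000
f(2y,4y) = ((1183/1250)/(9097/10000) − 1)/(2) = 367/18194 ≈ 2.0171%

step 1 [1y] swap r/1=163/4837: DF=(1 − 163/4837·(0))/(1+163/4837) = 4837/5000 ≈ 0.967400
step 2 [2y] bond c/1=1/80: DF=(388129/400000 − 1/80·(0.967400))/(1+1/80) = 1183/1250 ≈ 0.946400
step 3 [3y] bond c/1=3/80: DF=(6679/6400 − 3/80·(0.967400+0.946400))/(1+3/80) = 9367/10000 ≈ 0.936700
step 4 [4y] zero: DF = P = 9097/10000 ≈ 0.909700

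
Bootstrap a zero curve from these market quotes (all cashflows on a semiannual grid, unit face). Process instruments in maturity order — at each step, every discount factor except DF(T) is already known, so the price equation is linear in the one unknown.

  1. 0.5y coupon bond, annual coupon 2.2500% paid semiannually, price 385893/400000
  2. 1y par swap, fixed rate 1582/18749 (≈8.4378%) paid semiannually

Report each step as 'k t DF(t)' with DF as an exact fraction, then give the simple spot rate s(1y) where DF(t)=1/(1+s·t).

1 1/2 477/500
2 1 9209/10000
s(1y) = (1/(9209/10000) − 1)/(1) = 791/9209 ≈ 8.5894%

step 1 [0.5y] bond c/2=9/800: DF=(385893/400000 − 9/800·(0))/(1+9/800) = 477/500 ≈ 0.954000
step 2 [1y] swap r/2=791/18749: DF=(1 − 791/18749·(0.954000))/(1+791/18749) = 9209/10000 ≈ 0.920900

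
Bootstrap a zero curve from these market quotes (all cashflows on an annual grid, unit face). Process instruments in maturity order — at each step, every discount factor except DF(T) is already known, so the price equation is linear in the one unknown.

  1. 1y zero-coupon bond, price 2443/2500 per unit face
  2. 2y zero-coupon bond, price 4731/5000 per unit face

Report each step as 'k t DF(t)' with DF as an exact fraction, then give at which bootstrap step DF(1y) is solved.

step 1 [1y] zero: DF = P = 2443/2500 ≈ 0.977200
step 2 [2y] zero: DF = P = 4731/5000 ≈ 0.946200

1 1 2443/2500
2 2 4731/5000
DF(1y) is solved at step 1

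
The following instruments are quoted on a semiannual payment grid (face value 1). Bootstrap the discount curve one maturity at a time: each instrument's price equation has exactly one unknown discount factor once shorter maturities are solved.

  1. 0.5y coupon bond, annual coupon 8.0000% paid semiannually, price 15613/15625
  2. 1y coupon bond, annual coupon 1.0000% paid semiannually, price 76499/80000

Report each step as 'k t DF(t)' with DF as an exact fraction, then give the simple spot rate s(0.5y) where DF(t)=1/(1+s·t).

1 1/2 1201/1250
2 1 9467/10000
s(0.5y) = (1/(1201/1250) − 1)/(1/2) = 98/1201 ≈ 8.1599%

step 1 [0.5y] bond c/2=1/25: DF=(15613/15625 − 1/25·(0))/(1+1/25) = 1201/1250 ≈ 0.960800
step 2 [1y] bond c/2=1/200: DF=(76499/80000 − 1/200·(0.960800))/(1+1/200) = 9467/10000 ≈ 0.946700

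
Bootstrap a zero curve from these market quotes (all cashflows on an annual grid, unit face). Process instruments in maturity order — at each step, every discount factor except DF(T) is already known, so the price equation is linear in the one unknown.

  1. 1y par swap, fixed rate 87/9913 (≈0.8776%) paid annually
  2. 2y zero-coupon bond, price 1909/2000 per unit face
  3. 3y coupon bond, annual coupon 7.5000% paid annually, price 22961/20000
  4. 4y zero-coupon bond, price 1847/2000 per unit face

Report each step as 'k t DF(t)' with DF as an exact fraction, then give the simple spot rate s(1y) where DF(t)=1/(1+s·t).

step 1 [1y] swap r/1=87/9913: DF=(1 − 87/9913·(0))/(1+87/9913) = 9913/10000 ≈ 0.991300
step 2 [2y] zero: DF = P = 1909/2000 ≈ 0.954500
step 3 [3y] bond c/1=3/40: DF=(22961/20000 − 3/40·(0.991300+0.954500))/(1+3/40) = 4661/5000 ≈ 0.932200
step 4 [4y] zero: DF = P = 1847/2000 ≈ 0.923500

1 1 9913/10000
2 2 1909/2000
3 3 4661/5000
4 4 1847/2000
s(1y) = (1/(9913/10000) − 1)/(1) = 87/9913 ≈ 0.8776%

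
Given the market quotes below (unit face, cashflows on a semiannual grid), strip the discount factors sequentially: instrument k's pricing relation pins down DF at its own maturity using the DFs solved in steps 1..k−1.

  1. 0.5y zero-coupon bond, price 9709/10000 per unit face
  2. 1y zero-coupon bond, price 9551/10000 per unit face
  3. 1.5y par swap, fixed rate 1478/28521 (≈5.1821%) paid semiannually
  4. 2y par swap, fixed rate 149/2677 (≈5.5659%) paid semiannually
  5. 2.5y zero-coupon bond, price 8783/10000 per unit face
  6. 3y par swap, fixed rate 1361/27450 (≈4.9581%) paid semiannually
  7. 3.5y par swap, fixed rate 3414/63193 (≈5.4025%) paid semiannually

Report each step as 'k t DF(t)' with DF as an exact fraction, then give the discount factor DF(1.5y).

step 1 [0.5y] zero: DF = P = 9709/10000 ≈ 0.970900
step 2 [1y] zero: DF = P = 9551/10000 ≈ 0.955100
step 3 [1.5y] swap r/2=739/28521: DF=(1 − 739/28521·(0.970900+0.955100))/(1+739/28521) = 9261/10000 ≈ 0.926100
step 4 [2y] swap r/2=149/5354: DF=(1 − 149/5354·(0.970900+0.955100+0.926100))/(1+149/5354) = 8957/10000 ≈ 0.895700
step 5 [2.5y] zero: DF = P = 8783/10000 ≈ 0.878300
step 6 [3y] swap r/2=1361/54900: DF=(1 − 1361/54900·(0.970900+0.955100+0.926100+0.895700+0.878300))/(1+1361/54900) = 8639/10000 ≈ 0.863900
step 7 [3.5y] swap r/2=1707/63193: DF=(1 − 1707/63193·(0.970900+0.955100+0.926100+0.895700+0.878300+0.863900))/(1+1707/63193) = 8293/10000 ≈ 0.829300

1 1/2 9709/10000
2 1 9551/10000
3 3/2 9261/10000
4 2 8957/10000
5 5/2 8783/10000
6 3 8639/10000
7 7/2 8293/10000
DF(1.5y) = 9261/10000 ≈ 0.926100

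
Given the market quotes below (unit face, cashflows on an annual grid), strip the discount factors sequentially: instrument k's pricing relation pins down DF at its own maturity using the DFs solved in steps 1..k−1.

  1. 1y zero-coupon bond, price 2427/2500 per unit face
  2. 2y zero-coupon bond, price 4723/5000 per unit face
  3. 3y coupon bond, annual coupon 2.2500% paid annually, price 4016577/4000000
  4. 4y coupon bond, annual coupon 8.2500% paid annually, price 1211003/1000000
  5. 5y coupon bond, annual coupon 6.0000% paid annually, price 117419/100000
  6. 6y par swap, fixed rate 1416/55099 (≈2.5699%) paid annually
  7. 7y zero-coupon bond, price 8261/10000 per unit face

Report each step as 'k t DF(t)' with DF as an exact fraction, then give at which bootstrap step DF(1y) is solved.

1 1 2427/2500
2 2 4723/5000
3 3 9399/10000
4 4 9011/10000
5 5 8951/10000
6 6 1073/1250
7 7 8261/10000
DF(1y) is solved at step 1

step 1 [1y] zero: DF = P = 2427/2500 ≈ 0.970800
step 2 [2y] zero: DF = P = 4723/5000 ≈ 0.944600
step 3 [3y] bond c/1=9/400: DF=(4016577/4000000 − 9/400·(0.970800+0.944600))/(1+9/400) = 9399/10000 ≈ 0.939900
step 4 [4y] bond c/1=33/400: DF=(1211003/1000000 − 33/400·(0.970800+0.944600+0.939900))/(1+33/400) = 9011/10000 ≈ 0.901100
step 5 [5y] bond c/1=3/50: DF=(117419/100000 − 3/50·(0.970800+0.944600+0.939900+0.901100))/(1+3/50) = 8951/10000 ≈ 0.895100
step 6 [6y] swap r/1=1416/55099: DF=(1 − 1416/55099·(0.970800+0.944600+0.939900+0.901100+0.895100))/(1+1416/55099) = 1073/1250 ≈ 0.858400
step 7 [7y] zero: DF = P = 8261/10000 ≈ 0.826100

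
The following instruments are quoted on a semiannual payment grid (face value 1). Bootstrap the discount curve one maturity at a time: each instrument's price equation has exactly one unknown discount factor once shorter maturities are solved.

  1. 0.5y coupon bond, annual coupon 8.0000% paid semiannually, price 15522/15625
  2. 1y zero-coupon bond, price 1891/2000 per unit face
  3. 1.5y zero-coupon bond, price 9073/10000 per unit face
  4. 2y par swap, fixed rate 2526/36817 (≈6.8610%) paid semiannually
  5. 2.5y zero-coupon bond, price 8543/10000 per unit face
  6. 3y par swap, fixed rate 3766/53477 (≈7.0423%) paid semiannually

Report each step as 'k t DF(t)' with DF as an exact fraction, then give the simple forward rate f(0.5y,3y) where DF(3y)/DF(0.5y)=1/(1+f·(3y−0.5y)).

1 1/2 597/625
2 1 1891/2000
3 3/2 9073/10000
4 2 8737/10000
5 5/2 8543/10000
6 3 8117/10000
f(0.5y,3y) = ((597/625)/(8117/10000) − 1)/(5/2) = 574/8117 ≈ 7.0716%

step 1 [0.5y] bond c/2=1/25: DF=(15522/15625 − 1/25·(0))/(1+1/25) = 597/625 ≈ 0.955200
step 2 [1y] zero: DF = P = 1891/2000 ≈ 0.945500
step 3 [1.5y] zero: DF = P = 9073/10000 ≈ 0.907300
step 4 [2y] swap r/2=1263/36817: DF=(1 − 1263/36817·(0.955200+0.945500+0.907300))/(1+1263/36817) = 8737/10000 ≈ 0.873700
step 5 [2.5y] zero: DF = P = 8543/10000 ≈ 0.854300
step 6 [3y] swap r/2=1883/53477: DF=(1 − 1883/53477·(0.955200+0.945500+0.907300+0.873700+0.854300))/(1+1883/53477) = 8117/10000 ≈ 0.811700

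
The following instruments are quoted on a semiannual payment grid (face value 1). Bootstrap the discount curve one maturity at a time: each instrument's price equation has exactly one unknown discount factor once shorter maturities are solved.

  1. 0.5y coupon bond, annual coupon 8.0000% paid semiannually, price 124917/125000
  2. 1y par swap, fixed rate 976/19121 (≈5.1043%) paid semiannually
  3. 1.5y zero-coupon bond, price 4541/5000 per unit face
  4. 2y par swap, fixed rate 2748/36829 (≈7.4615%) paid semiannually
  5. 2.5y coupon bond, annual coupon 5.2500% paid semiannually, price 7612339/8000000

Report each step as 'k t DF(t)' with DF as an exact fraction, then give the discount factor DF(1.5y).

step 1 [0.5y] bond c/2=1/25: DF=(124917/125000 − 1/25·(0))/(1+1/25) = 9609/10000 ≈ 0.960900
step 2 [1y] swap r/2=488/19121: DF=(1 − 488/19121·(0.960900))/(1+488/19121) = 1189/1250 ≈ 0.951200
step 3 [1.5y] zero: DF = P = 4541/5000 ≈ 0.908200
step 4 [2y] swap r/2=1374/36829: DF=(1 − 1374/36829·(0.960900+0.951200+0.908200))/(1+1374/36829) = 4313/5000 ≈ 0.862600
step 5 [2.5y] bond c/2=21/800: DF=(7612339/8000000 − 21/800·(0.960900+0.951200+0.908200+0.862600))/(1+21/800) = 833/1000 ≈ 0.833000

1 1/2 9609/10000
2 1 1189/1250
3 3/2 4541/5000
4 2 4313/5000
5 5/2 833/1000
DF(1.5y) = 4541/5000 ≈ 0.908200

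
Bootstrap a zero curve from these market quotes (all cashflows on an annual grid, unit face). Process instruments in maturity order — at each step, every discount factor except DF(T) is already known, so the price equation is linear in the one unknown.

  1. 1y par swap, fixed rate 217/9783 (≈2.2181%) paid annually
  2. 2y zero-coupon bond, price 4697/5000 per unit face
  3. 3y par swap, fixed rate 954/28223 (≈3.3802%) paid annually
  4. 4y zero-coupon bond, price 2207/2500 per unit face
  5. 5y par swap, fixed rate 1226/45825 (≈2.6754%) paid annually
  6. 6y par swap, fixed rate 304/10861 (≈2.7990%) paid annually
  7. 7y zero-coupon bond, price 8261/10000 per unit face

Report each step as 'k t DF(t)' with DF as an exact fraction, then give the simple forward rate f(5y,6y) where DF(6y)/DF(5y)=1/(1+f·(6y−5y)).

1 1 9783/10000
2 2 4697/5000
3 3 4523/5000
4 4 2207/2500
5 5 4387/5000
6 6 106/125
7 7 8261/10000
f(5y,6y) = ((4387/5000)/(106/125) − 1)/(1) = 147/4240 ≈ 3.4670%

step 1 [1y] swap r/1=217/9783: DF=(1 − 217/9783·(0))/(1+217/9783) = 9783/10000 ≈ 0.978300
step 2 [2y] zero: DF = P = 4697/5000 ≈ 0.939400
step 3 [3y] swap r/1=954/28223: DF=(1 − 954/28223·(0.978300+0.939400))/(1+954/28223) = 4523/5000 ≈ 0.904600
step 4 [4y] zero: DF = P = 2207/2500 ≈ 0.882800
step 5 [5y] swap r/1=1226/45825: DF=(1 − 1226/45825·(0.978300+0.939400+0.904600+0.882800))/(1+1226/45825) = 4387/5000 ≈ 0.877400
step 6 [6y] swap r/1=304/10861: DF=(1 − 304/10861·(0.978300+0.939400+0.904600+0.882800+0.877400))/(1+304/10861) = 106/125 ≈ 0.848000
step 7 [7y] zero: DF = P = 8261/10000 ≈ 0.826100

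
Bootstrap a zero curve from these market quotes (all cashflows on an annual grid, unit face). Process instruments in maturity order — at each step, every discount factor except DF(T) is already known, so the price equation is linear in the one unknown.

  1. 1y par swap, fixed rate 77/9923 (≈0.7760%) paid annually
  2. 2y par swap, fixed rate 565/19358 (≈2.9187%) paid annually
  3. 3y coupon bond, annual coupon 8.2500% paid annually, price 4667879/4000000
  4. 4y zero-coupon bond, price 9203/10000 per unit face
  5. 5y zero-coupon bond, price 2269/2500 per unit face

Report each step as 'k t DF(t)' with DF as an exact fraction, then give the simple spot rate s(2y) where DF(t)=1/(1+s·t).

1 1 9923/10000
2 2 1887/2000
3 3 1861/2000
4 4 9203/10000
5 5 2269/2500
s(2y) = (1/(1887/2000) − 1)/(2) = 113/3774 ≈ 2.9942%

step 1 [1y] swap r/1=77/9923: DF=(1 − 77/9923·(0))/(1+77/9923) = 9923/10000 ≈ 0.992300
step 2 [2y] swap r/1=565/19358: DF=(1 − 565/19358·(0.992300))/(1+565/19358) = 1887/2000 ≈ 0.943500
step 3 [3y] bond c/1=33/400: DF=(4667879/4000000 − 33/400·(0.992300+0.943500))/(1+33/400) = 1861/2000 ≈ 0.930500
step 4 [4y] zero: DF = P = 9203/10000 ≈ 0.920300
step 5 [5y] zero: DF = P = 2269/2500 ≈ 0.907600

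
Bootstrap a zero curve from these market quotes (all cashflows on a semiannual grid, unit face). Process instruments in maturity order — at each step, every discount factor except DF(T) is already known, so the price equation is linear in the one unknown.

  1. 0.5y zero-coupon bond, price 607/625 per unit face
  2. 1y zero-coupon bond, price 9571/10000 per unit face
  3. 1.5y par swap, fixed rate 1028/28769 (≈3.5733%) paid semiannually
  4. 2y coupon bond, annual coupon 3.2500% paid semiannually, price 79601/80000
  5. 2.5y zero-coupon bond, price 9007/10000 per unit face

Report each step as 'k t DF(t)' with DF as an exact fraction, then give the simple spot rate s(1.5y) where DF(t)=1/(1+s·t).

step 1 [0.5y] zero: DF = P = 607/625 ≈ 0.971200
step 2 [1y] zero: DF = P = 9571/10000 ≈ 0.957100
step 3 [1.5y] swap r/2=514/28769: DF=(1 − 514/28769·(0.971200+0.957100))/(1+514/28769) = 4743/5000 ≈ 0.948600
step 4 [2y] bond c/2=13/800: DF=(79601/80000 − 13/800·(0.971200+0.957100+0.948600))/(1+13/800) = 9331/10000 ≈ 0.933100
step 5 [2.5y] zero: DF = P = 9007/10000 ≈ 0.900700

1 1/2 607/625
2 1 9571/10000
3 3/2 4743/5000
4 2 9331/10000
5 5/2 9007/10000
s(1.5y) = (1/(4743/5000) − 1)/(3/2) = 514/14229 ≈ 3.6123%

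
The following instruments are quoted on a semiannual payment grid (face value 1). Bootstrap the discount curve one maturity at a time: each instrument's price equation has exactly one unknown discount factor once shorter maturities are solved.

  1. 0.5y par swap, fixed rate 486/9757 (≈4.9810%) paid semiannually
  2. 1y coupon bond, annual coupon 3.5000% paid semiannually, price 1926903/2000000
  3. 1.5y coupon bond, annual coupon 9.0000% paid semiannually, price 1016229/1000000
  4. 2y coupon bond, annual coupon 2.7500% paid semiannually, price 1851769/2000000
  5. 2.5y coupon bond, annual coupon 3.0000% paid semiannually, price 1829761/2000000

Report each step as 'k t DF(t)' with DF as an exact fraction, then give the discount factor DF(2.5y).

step 1 [0.5y] swap r/2=243/9757: DF=(1 − 243/9757·(0))/(1+243/9757) = 9757/10000 ≈ 0.975700
step 2 [1y] bond c/2=7/400: DF=(1926903/2000000 − 7/400·(0.975700))/(1+7/400) = 9301/10000 ≈ 0.930100
step 3 [1.5y] bond c/2=9/200: DF=(1016229/1000000 − 9/200·(0.975700+0.930100))/(1+9/200) = 1113/1250 ≈ 0.890400
step 4 [2y] bond c/2=11/800: DF=(1851769/2000000 − 11/800·(0.975700+0.930100+0.890400))/(1+11/800) = 4377/5000 ≈ 0.875400
step 5 [2.5y] bond c/2=3/200: DF=(1829761/2000000 − 3/200·(0.975700+0.930100+0.890400+0.875400))/(1+3/200) = 8471/10000 ≈ 0.847100

1 1/2 9757/10000
2 1 9301/10000
3 3/2 1113/1250
4 2 4377/5000
5 5/2 8471/10000
DF(2.5y) = 8471/10000 ≈ 0.847100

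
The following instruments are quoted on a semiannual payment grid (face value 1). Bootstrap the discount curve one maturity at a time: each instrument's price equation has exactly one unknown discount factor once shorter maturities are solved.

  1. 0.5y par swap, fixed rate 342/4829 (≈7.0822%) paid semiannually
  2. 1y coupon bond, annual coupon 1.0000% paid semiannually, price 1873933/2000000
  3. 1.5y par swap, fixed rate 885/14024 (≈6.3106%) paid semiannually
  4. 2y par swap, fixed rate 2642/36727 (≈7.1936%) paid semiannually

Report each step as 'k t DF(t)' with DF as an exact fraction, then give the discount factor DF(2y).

1 1/2 4829/5000
2 1 371/400
3 3/2 1823/2000
4 2 8679/10000
DF(2y) = 8679/10000 ≈ 0.867900

step 1 [0.5y] swap r/2=171/4829: DF=(1 − 171/4829·(0))/(1+171/4829) = 4829/5000 ≈ 0.965800
step 2 [1y] bond c/2=1/200: DF=(1873933/2000000 − 1/200·(0.965800))/(1+1/200) = 371/400 ≈ 0.927500
step 3 [1.5y] swap r/2=885/28048: DF=(1 − 885/28048·(0.965800+0.927500))/(1+885/28048) = 1823/2000 ≈ 0.911500
step 4 [2y] swap r/2=1321/36727: DF=(1 − 1321/36727·(0.965800+0.927500+0.911500))/(1+1321/36727) = 8679/10000 ≈ 0.867900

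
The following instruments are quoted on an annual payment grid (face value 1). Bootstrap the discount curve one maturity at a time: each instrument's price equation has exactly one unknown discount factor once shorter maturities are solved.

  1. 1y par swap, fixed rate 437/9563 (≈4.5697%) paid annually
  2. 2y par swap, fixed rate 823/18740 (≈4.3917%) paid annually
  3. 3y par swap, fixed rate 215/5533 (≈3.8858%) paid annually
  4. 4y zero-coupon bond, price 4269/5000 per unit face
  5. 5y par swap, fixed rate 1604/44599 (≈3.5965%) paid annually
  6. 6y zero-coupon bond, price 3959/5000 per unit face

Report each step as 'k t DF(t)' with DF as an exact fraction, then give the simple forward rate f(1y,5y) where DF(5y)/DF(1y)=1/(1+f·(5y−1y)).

1 1 9563/10000
2 2 9177/10000
3 3 357/400
4 4 4269/5000
5 5 2099/2500
6 6 3959/5000
f(1y,5y) = ((9563/10000)/(2099/2500) − 1)/(4) = 1167/33584 ≈ 3.4749%

step 1 [1y] swap r/1=437/9563: DF=(1 − 437/9563·(0))/(1+437/9563) = 9563/10000 ≈ 0.956300
step 2 [2y] swap r/1=823/18740: DF=(1 − 823/18740·(0.956300))/(1+823/18740) = 9177/10000 ≈ 0.917700
step 3 [3y] swap r/1=215/5533: DF=(1 − 215/5533·(0.956300+0.917700))/(1+215/5533) = 357/400 ≈ 0.892500
step 4 [4y] zero: DF = P = 4269/5000 ≈ 0.853800
step 5 [5y] swap r/1=1604/44599: DF=(1 − 1604/44599·(0.956300+0.917700+0.892500+0.853800))/(1+1604/44599) = 2099/2500 ≈ 0.839600
step 6 [6y] zero: DF = P = 3959/5000 ≈ 0.791800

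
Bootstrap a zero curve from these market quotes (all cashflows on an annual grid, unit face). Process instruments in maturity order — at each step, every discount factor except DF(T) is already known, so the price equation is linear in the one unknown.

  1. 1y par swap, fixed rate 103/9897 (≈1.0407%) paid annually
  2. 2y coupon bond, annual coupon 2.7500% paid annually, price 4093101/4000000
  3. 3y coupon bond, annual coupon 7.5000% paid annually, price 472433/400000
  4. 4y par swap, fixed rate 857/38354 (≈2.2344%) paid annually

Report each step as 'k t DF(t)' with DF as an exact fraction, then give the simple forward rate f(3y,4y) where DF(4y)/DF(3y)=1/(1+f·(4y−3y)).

1 1 9897/10000
2 2 4847/5000
3 3 481/500
4 4 9143/10000
f(3y,4y) = ((481/500)/(9143/10000) − 1)/(1) = 477/9143 ≈ 5.2171%

step 1 [1y] swap r/1=103/9897: DF=(1 − 103/9897·(0))/(1+103/9897) = 9897/10000 ≈ 0.989700
step 2 [2y] bond c/1=11/400: DF=(4093101/4000000 − 11/400·(0.989700))/(1+11/400) = 4847/5000 ≈ 0.969400
step 3 [3y] bond c/1=3/40: DF=(472433/400000 − 3/40·(0.989700+0.969400))/(1+3/40) = 481/500 ≈ 0.962000
step 4 [4y] swap r/1=857/38354: DF=(1 − 857/38354·(0.989700+0.969400+0.962000))/(1+857/38354) = 9143/10000 ≈ 0.914300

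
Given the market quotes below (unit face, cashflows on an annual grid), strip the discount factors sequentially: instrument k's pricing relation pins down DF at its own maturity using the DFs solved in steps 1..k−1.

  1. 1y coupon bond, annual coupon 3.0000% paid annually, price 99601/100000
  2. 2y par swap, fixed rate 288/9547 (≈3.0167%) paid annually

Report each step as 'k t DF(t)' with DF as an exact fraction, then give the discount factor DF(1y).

step 1 [1y] bond c/1=3/100: DF=(99601/100000 − 3/100·(0))/(1+3/100) = 967/1000 ≈ 0.967000
step 2 [2y] swap r/1=288/9547: DF=(1 − 288/9547·(0.967000))/(1+288/9547) = 589/625 ≈ 0.942400

1 1 967/1000
2 2 589/625
DF(1y) = 967/1000 ≈ 0.967000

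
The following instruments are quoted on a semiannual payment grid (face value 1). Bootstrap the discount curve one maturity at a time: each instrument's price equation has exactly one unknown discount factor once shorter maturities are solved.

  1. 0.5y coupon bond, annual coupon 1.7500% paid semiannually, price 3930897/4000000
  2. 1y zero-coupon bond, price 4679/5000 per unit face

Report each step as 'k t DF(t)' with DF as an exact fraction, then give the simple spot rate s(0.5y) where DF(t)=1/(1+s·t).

1 1/2 4871/5000
2 1 4679/5000
s(0.5y) = (1/(4871/5000) − 1)/(1/2) = 258/4871 ≈ 5.2967%

step 1 [0.5y] bond c/2=7/800: DF=(3930897/4000000 − 7/800·(0))/(1+7/800) = 4871/5000 ≈ 0.974200
step 2 [1y] zero: DF = P = 4679/5000 ≈ 0.935800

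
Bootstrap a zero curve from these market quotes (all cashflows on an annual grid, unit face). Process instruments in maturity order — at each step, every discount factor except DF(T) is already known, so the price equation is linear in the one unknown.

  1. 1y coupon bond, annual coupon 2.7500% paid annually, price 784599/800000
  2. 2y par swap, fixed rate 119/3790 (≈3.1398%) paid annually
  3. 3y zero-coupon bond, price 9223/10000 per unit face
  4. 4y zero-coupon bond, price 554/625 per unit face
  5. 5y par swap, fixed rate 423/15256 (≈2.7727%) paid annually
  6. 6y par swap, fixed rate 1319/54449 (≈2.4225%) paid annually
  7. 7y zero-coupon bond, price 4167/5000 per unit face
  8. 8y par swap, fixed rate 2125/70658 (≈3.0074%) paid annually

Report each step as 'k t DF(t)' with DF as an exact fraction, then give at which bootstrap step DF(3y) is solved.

1 1 1909/2000
2 2 1881/2000
3 3 9223/10000
4 4 554/625
5 5 8731/10000
6 6 8681/10000
7 7 4167/5000
8 8 63/80
DF(3y) is solved at step 3

step 1 [1y] bond c/1=11/400: DF=(784599/800000 − 11/400·(0))/(1+11/400) = 1909/2000 ≈ 0.954500
step 2 [2y] swap r/1=119/3790: DF=(1 − 119/3790·(0.954500))/(1+119/3790) = 1881/2000 ≈ 0.940500
step 3 [3y] zero: DF = P = 9223/10000 ≈ 0.922300
step 4 [4y] zero: DF = P = 554/625 ≈ 0.886400
step 5 [5y] swap r/1=423/15256: DF=(1 − 423/15256·(0.954500+0.940500+0.922300+0.886400))/(1+423/15256) = 8731/10000 ≈ 0.873100
step 6 [6y] swap r/1=1319/54449: DF=(1 − 1319/54449·(0.954500+0.940500+0.922300+0.886400+0.873100))/(1+1319/54449) = 8681/10000 ≈ 0.868100
step 7 [7y] zero: DF = P = 4167/5000 ≈ 0.833400
step 8 [8y] swap r/1=2125/70658: DF=(1 − 2125/70658·(0.954500+0.940500+0.922300+0.886400+0.873100+0.868100+0.833400))/(1+2125/70658) = 63/80 ≈ 0.787500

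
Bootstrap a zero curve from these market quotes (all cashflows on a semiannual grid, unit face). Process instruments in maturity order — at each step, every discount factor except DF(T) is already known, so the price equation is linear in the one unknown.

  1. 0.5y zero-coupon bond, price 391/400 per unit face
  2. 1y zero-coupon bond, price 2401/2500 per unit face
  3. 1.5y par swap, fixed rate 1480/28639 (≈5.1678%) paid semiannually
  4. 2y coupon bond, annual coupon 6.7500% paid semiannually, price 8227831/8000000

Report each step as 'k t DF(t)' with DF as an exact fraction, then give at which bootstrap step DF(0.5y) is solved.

step 1 [0.5y] zero: DF = P = 391/400 ≈ 0.977500
step 2 [1y] zero: DF = P = 2401/2500 ≈ 0.960400
step 3 [1.5y] swap r/2=740/28639: DF=(1 − 740/28639·(0.977500+0.960400))/(1+740/28639) = 463/500 ≈ 0.926000
step 4 [2y] bond c/2=27/800: DF=(8227831/8000000 − 27/800·(0.977500+0.960400+0.926000))/(1+27/800) = 4507/5000 ≈ 0.901400

1 1/2 391/400
2 1 2401/2500
3 3/2 463/500
4 2 4507/5000
DF(0.5y) is solved at step 1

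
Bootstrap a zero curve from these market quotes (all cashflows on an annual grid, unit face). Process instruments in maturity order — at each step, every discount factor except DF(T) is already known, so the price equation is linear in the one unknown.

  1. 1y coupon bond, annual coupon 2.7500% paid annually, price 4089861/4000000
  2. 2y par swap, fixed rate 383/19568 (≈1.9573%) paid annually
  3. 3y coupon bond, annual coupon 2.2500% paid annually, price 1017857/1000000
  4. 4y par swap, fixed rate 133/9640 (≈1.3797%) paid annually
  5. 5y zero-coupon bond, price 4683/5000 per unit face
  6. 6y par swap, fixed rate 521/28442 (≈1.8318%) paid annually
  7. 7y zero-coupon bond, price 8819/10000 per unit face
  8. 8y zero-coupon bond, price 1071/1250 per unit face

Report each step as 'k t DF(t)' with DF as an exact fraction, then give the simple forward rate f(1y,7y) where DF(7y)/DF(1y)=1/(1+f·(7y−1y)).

1 1 9951/10000
2 2 9617/10000
3 3 2381/2500
4 4 2367/2500
5 5 4683/5000
6 6 4479/5000
7 7 8819/10000
8 8 1071/1250
f(1y,7y) = ((9951/10000)/(8819/10000) − 1)/(6) = 566/26457 ≈ 2.1393%

step 1 [1y] bond c/1=11/400: DF=(4089861/4000000 − 11/400·(0))/(1+11/400) = 9951/10000 ≈ 0.995100
step 2 [2y] swap r/1=383/19568: DF=(1 − 383/19568·(0.995100))/(1+383/19568) = 9617/10000 ≈ 0.961700
step 3 [3y] bond c/1=9/400: DF=(1017857/1000000 − 9/400·(0.995100+0.961700))/(1+9/400) = 2381/2500 ≈ 0.952400
step 4 [4y] swap r/1=133/9640: DF=(1 − 133/9640·(0.995100+0.961700+0.952400))/(1+133/9640) = 2367/2500 ≈ 0.946800
step 5 [5y] zero: DF = P = 4683/5000 ≈ 0.936600
step 6 [6y] swap r/1=521/28442: DF=(1 − 521/28442·(0.995100+0.961700+0.952400+0.946800+0.936600))/(1+521/28442) = 4479/5000 ≈ 0.895800
step 7 [7y] zero: DF = P = 8819/10000 ≈ 0.881900
step 8 [8y] zero: DF = P = 1071/1250 ≈ 0.856800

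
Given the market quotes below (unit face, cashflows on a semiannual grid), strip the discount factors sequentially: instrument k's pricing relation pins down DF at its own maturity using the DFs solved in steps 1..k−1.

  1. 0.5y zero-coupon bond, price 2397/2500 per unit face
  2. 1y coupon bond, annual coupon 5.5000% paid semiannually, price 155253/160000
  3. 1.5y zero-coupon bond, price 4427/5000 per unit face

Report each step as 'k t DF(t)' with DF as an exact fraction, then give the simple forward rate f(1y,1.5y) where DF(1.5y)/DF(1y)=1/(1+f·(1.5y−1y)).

1 1/2 2397/2500
2 1 9187/10000
3 3/2 4427/5000
f(1y,1.5y) = ((9187/10000)/(4427/5000) − 1)/(1/2) = 333/4427 ≈ 7.5220%

step 1 [0.5y] zero: DF = P = 2397/2500 ≈ 0.958800
step 2 [1y] bond c/2=11/400: DF=(155253/160000 − 11/400·(0.958800))/(1+11/400) = 9187/10000 ≈ 0.918700
step 3 [1.5y] zero: DF = P = 4427/5000 ≈ 0.885400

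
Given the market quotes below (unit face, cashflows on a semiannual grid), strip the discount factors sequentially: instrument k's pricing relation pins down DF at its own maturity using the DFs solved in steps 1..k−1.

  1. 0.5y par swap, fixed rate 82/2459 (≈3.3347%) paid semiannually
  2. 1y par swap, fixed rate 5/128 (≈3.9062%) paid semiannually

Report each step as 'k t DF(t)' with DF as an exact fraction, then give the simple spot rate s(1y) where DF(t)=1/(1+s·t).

1 1/2 2459/2500
2 1 481/500
s(1y) = (1/(481/500) − 1)/(1) = 19/481 ≈ 3.9501%

step 1 [0.5y] swap r/2=41/2459: DF=(1 − 41/2459·(0))/(1+41/2459) = 2459/2500 ≈ 0.983600
step 2 [1y] swap r/2=5/256: DF=(1 − 5/256·(0.983600))/(1+5/256) = 481/500 ≈ 0.962000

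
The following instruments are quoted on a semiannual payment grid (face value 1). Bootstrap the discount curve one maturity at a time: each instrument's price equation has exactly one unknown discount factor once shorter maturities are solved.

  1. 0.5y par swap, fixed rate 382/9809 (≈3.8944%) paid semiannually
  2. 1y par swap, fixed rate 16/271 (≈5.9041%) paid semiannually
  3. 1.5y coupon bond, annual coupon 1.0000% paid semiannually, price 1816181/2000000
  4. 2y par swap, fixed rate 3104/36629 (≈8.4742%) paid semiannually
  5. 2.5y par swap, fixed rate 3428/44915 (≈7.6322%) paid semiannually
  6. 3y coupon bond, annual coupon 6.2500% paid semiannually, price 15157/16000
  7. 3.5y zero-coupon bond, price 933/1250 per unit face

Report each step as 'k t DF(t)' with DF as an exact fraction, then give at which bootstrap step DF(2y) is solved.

1 1/2 9809/10000
2 1 1179/1250
3 3/2 447/500
4 2 528/625
5 5/2 4143/5000
6 3 313/400
7 7/2 933/1250
DF(2y) is solved at step 4

step 1 [0.5y] swap r/2=191/9809: DF=(1 − 191/9809·(0))/(1+191/9809) = 9809/10000 ≈ 0.980900
step 2 [1y] swap r/2=8/271: DF=(1 − 8/271·(0.980900))/(1+8/271) = 1179/1250 ≈ 0.943200
step 3 [1.5y] bond c/2=1/200: DF=(1816181/2000000 − 1/200·(0.980900+0.943200))/(1+1/200) = 447/500 ≈ 0.894000
step 4 [2y] swap r/2=1552/36629: DF=(1 − 1552/36629·(0.980900+0.943200+0.894000))/(1+1552/36629) = 528/625 ≈ 0.844800
step 5 [2.5y] swap r/2=1714/44915: DF=(1 − 1714/44915·(0.980900+0.943200+0.894000+0.844800))/(1+1714/44915) = 4143/5000 ≈ 0.828600
step 6 [3y] bond c/2=1/32: DF=(15157/16000 − 1/32·(0.980900+0.943200+0.894000+0.844800+0.828600))/(1+1/32) = 313/400 ≈ 0.782500
step 7 [3.5y] zero: DF = P = 933/1250 ≈ 0.746400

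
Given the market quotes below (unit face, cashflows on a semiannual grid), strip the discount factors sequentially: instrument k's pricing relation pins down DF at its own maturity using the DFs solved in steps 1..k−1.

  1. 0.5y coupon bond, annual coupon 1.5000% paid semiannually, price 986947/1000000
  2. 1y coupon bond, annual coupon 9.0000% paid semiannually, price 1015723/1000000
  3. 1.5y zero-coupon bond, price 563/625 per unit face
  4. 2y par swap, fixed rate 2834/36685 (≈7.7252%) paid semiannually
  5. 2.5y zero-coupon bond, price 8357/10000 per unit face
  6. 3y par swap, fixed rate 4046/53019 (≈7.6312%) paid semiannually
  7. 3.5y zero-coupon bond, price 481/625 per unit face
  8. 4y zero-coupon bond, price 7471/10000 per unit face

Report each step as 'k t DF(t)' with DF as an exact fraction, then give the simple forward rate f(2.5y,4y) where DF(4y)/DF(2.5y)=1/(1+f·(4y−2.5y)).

1 1/2 2449/2500
2 1 4649/5000
3 3/2 563/625
4 2 8583/10000
5 5/2 8357/10000
6 3 7977/10000
7 7/2 481/625
8 4 7471/10000
f(2.5y,4y) = ((8357/10000)/(7471/10000) − 1)/(3/2) = 1772/22413 ≈ 7.9061%

step 1 [0.5y] bond c/2=3/400: DF=(986947/1000000 − 3/400·(0))/(1+3/400) = 2449/2500 ≈ 0.979600
step 2 [1y] bond c/2=9/200: DF=(1015723/1000000 − 9/200·(0.979600))/(1+9/200) = 4649/5000 ≈ 0.929800
step 3 [1.5y] zero: DF = P = 563/625 ≈ 0.900800
step 4 [2y] swap r/2=1417/36685: DF=(1 − 1417/36685·(0.979600+0.929800+0.900800))/(1+1417/36685) = 8583/10000 ≈ 0.858300
step 5 [2.5y] zero: DF = P = 8357/10000 ≈ 0.835700
step 6 [3y] swap r/2=2023/53019: DF=(1 − 2023/53019·(0.979600+0.929800+0.900800+0.858300+0.835700))/(1+2023/53019) = 7977/10000 ≈ 0.797700
step 7 [3.5y] zero: DF = P = 481/625 ≈ 0.769600
step 8 [4y] zero: DF = P = 7471/10000 ≈ 0.747100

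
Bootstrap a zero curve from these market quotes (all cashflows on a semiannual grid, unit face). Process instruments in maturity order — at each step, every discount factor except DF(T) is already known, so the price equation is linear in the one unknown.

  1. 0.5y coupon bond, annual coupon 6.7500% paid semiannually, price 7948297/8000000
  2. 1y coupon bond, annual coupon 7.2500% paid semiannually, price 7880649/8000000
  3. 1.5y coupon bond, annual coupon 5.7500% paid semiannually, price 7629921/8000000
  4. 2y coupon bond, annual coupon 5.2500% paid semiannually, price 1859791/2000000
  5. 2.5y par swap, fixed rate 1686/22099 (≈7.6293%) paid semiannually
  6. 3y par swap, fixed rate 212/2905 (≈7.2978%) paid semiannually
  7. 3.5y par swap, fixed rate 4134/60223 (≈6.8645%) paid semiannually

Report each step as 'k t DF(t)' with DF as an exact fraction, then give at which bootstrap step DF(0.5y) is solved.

1 1/2 9611/10000
2 1 917/1000
3 3/2 4373/5000
4 2 8357/10000
5 5/2 4157/5000
6 3 2023/2500
7 7/2 7933/10000
DF(0.5y) is solved at step 1

step 1 [0.5y] bond c/2=27/800: DF=(7948297/8000000 − 27/800·(0))/(1+27/800) = 9611/10000 ≈ 0.961100
step 2 [1y] bond c/2=29/800: DF=(7880649/8000000 − 29/800·(0.961100))/(1+29/800) = 917/1000 ≈ 0.917000
step 3 [1.5y] bond c/2=23/800: DF=(7629921/8000000 − 23/800·(0.961100+0.917000))/(1+23/800) = 4373/5000 ≈ 0.874600
step 4 [2y] bond c/2=21/800: DF=(1859791/2000000 − 21/800·(0.961100+0.917000+0.874600))/(1+21/800) = 8357/10000 ≈ 0.835700
step 5 [2.5y] swap r/2=843/22099: DF=(1 − 843/22099·(0.961100+0.917000+0.874600+0.835700))/(1+843/22099) = 4157/5000 ≈ 0.831400
step 6 [3y] swap r/2=106/2905: DF=(1 − 106/2905·(0.961100+0.917000+0.874600+0.835700+0.831400))/(1+106/2905) = 2023/2500 ≈ 0.809200
step 7 [3.5y] swap r/2=2067/60223: DF=(1 − 2067/60223·(0.961100+0.917000+0.874600+0.835700+0.831400+0.809200))/(1+2067/60223) = 7933/10000 ≈ 0.793300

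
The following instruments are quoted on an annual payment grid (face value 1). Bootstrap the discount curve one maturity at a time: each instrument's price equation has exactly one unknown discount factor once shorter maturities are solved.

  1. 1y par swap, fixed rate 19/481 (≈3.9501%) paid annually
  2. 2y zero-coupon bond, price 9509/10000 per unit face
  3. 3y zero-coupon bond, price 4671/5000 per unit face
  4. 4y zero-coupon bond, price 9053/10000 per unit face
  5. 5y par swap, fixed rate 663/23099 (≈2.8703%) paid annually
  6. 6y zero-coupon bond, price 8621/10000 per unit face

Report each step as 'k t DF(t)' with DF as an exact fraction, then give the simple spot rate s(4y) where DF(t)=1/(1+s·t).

step 1 [1y] swap r/1=19/481: DF=(1 − 19/481·(0))/(1+19/481) = 481/500 ≈ 0.962000
step 2 [2y] zero: DF = P = 9509/10000 ≈ 0.950900
step 3 [3y] zero: DF = P = 4671/5000 ≈ 0.934200
step 4 [4y] zero: DF = P = 9053/10000 ≈ 0.905300
step 5 [5y] swap r/1=663/23099: DF=(1 − 663/23099·(0.962000+0.950900+0.934200+0.905300))/(1+663/23099) = 4337/5000 ≈ 0.867400
step 6 [6y] zero: DF = P = 8621/10000 ≈ 0.862100

1 1 481/500
2 2 9509/10000
3 3 4671/5000
4 4 9053/10000
5 5 4337/5000
6 6 8621/10000
s(4y) = (1/(9053/10000) − 1)/(4) = 947/36212 ≈ 2.6152%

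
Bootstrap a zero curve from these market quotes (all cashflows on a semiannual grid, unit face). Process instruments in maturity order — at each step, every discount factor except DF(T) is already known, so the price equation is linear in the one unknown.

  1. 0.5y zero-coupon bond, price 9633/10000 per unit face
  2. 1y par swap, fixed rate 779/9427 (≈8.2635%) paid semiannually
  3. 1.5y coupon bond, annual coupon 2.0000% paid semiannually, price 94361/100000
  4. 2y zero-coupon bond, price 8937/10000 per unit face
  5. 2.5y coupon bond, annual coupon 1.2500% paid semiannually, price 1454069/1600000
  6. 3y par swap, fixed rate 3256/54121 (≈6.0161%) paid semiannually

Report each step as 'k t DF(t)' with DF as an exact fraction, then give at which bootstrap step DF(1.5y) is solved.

step 1 [0.5y] zero: DF = P = 9633/10000 ≈ 0.963300
step 2 [1y] swap r/2=779/18854: DF=(1 − 779/18854·(0.963300))/(1+779/18854) = 9221/10000 ≈ 0.922100
step 3 [1.5y] bond c/2=1/100: DF=(94361/100000 − 1/100·(0.963300+0.922100))/(1+1/100) = 2289/2500 ≈ 0.915600
step 4 [2y] zero: DF = P = 8937/10000 ≈ 0.893700
step 5 [2.5y] bond c/2=1/160: DF=(1454069/1600000 − 1/160·(0.963300+0.922100+0.915600+0.893700))/(1+1/160) = 4401/5000 ≈ 0.880200
step 6 [3y] swap r/2=1628/54121: DF=(1 − 1628/54121·(0.963300+0.922100+0.915600+0.893700+0.880200))/(1+1628/54121) = 2093/2500 ≈ 0.837200

1 1/2 9633/10000
2 1 9221/10000
3 3/2 2289/2500
4 2 8937/10000
5 5/2 4401/5000
6 3 2093/2500
DF(1.5y) is solved at step 3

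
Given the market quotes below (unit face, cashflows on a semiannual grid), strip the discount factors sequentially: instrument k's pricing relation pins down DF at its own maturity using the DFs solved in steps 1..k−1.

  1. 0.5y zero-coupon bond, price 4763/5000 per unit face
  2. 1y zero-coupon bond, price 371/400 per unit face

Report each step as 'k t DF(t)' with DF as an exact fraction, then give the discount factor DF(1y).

1 1/2 4763/5000
2 1 371/400
DF(1y) = 371/400 ≈ 0.927500

step 1 [0.5y] zero: DF = P = 4763/5000 ≈ 0.952600
step 2 [1y] zero: DF = P = 371/400 ≈ 0.927500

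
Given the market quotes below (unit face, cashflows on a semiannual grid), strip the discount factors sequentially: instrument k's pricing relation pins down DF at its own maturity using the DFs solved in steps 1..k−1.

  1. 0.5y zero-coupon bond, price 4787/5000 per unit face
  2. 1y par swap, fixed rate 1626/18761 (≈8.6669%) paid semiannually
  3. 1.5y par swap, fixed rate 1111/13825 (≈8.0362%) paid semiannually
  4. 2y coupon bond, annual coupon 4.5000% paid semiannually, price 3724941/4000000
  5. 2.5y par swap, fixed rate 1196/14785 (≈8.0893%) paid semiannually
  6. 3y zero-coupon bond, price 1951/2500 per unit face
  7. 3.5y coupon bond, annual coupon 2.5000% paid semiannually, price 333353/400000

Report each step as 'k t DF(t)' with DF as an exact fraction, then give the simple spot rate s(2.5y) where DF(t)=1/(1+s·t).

1 1/2 4787/5000
2 1 9187/10000
3 3/2 8889/10000
4 2 8499/10000
5 5/2 4103/5000
6 3 1951/2500
7 7/2 7587/10000
s(2.5y) = (1/(4103/5000) − 1)/(5/2) = 1794/20515 ≈ 8.7448%

step 1 [0.5y] zero: DF = P = 4787/5000 ≈ 0.957400
step 2 [1y] swap r/2=813/18761: DF=(1 − 813/18761·(0.957400))/(1+813/18761) = 9187/10000 ≈ 0.918700
step 3 [1.5y] swap r/2=1111/27650: DF=(1 − 1111/27650·(0.957400+0.918700))/(1+1111/27650) = 8889/10000 ≈ 0.888900
step 4 [2y] bond c/2=9/400: DF=(3724941/4000000 − 9/400·(0.957400+0.918700+0.888900))/(1+9/400) = 8499/10000 ≈ 0.849900
step 5 [2.5y] swap r/2=598/14785: DF=(1 − 598/14785·(0.957400+0.918700+0.888900+0.849900))/(1+598/14785) = 4103/5000 ≈ 0.820600
step 6 [3y] zero: DF = P = 1951/2500 ≈ 0.780400
step 7 [3.5y] bond c/2=1/80: DF=(333353/400000 − 1/80·(0.957400+0.918700+0.888900+0.849900+0.820600+0.780400))/(1+1/80) = 7587/10000 ≈ 0.758700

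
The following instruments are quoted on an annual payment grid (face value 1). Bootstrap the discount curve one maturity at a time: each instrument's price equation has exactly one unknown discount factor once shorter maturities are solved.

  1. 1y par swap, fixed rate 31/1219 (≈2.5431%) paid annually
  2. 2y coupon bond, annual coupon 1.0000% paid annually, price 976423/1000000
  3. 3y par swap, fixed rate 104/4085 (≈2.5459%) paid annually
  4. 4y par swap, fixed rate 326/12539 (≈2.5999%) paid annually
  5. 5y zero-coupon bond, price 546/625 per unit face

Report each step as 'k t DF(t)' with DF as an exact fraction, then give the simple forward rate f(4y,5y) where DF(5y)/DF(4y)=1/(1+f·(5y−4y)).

1 1 1219/1250
2 2 9571/10000
3 3 1159/1250
4 4 4511/5000
5 5 546/625
f(4y,5y) = ((4511/5000)/(546/625) − 1)/(1) = 11/336 ≈ 3.2738%

step 1 [1y] swap r/1=31/1219: DF=(1 − 31/1219·(0))/(1+31/1219) = 1219/1250 ≈ 0.975200
step 2 [2y] bond c/1=1/100: DF=(976423/1000000 − 1/100·(0.975200))/(1+1/100) = 9571/10000 ≈ 0.957100
step 3 [3y] swap r/1=104/4085: DF=(1 − 104/4085·(0.975200+0.957100))/(1+104/4085) = 1159/1250 ≈ 0.927200
step 4 [4y] swap r/1=326/12539: DF=(1 − 326/12539·(0.975200+0.957100+0.927200))/(1+326/12539) = 4511/5000 ≈ 0.902200
step 5 [5y] zero: DF = P = 546/625 ≈ 0.873600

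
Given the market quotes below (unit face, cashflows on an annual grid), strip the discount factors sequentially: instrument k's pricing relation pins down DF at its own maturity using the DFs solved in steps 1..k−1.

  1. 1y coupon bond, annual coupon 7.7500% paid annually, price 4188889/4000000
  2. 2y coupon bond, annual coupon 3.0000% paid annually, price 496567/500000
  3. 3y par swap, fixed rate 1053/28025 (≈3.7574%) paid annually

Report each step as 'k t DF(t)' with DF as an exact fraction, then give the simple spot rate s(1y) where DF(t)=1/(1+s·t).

1 1 9719/10000
2 2 9359/10000
3 3 8947/10000
s(1y) = (1/(9719/10000) − 1)/(1) = 281/9719 ≈ 2.8912%

step 1 [1y] bond c/1=31/400: DF=(4188889/4000000 − 31/400·(0))/(1+31/400) = 9719/10000 ≈ 0.971900
step 2 [2y] bond c/1=3/100: DF=(496567/500000 − 3/100·(0.971900))/(1+3/100) = 9359/10000 ≈ 0.935900
step 3 [3y] swap r/1=1053/28025: DF=(1 − 1053/28025·(0.971900+0.935900))/(1+1053/28025) = 8947/10000 ≈ 0.894700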